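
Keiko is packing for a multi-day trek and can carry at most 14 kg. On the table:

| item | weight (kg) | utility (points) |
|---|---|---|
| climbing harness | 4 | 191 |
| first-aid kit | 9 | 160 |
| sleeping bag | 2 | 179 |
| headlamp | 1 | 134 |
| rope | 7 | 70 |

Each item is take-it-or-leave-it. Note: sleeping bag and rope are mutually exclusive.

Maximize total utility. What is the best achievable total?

504

Ranking by ratio (utility/kg): headlamp 134.00, sleeping bag 89.50, climbing harness 47.75.
Best packing: climbing harness + sleeping bag + headlamp — 7 kg, 504 total.
Runner-up climbing harness + first-aid kit + headlamp tops out at 485.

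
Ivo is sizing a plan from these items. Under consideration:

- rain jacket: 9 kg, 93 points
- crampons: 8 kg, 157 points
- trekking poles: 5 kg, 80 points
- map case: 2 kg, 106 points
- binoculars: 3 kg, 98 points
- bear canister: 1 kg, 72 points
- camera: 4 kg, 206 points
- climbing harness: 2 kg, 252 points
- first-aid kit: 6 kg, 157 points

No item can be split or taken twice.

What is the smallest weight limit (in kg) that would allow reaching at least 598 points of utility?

Need the lightest bundle worth ≥ 598.
map case + bear canister + camera + climbing harness: 636 utility at 9 kg.
No combination under 9 kg hits 598.

9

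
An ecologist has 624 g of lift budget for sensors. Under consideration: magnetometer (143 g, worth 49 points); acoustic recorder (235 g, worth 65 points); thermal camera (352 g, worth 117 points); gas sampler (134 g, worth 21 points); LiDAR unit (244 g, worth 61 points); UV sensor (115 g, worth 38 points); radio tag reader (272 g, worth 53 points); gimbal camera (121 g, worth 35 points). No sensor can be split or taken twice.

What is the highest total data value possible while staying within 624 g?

204

Taking magnetometer + thermal camera + UV sensor: 610 g used, 204 in data value.
Next best is magnetometer + thermal camera + gimbal camera at 201 (616 g) — short by 3.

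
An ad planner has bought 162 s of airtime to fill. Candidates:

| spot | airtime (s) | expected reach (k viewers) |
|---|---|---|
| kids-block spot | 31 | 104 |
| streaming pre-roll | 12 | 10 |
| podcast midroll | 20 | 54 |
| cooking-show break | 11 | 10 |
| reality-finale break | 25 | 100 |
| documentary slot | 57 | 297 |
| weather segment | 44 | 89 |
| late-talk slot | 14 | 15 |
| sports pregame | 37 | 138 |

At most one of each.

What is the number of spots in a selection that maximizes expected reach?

5

Best achievable expected reach is 649.
For example kids-block spot + streaming pre-roll + reality-finale break + documentary slot + sports pregame achieves it, using 162 s.
All optima have 5 spots.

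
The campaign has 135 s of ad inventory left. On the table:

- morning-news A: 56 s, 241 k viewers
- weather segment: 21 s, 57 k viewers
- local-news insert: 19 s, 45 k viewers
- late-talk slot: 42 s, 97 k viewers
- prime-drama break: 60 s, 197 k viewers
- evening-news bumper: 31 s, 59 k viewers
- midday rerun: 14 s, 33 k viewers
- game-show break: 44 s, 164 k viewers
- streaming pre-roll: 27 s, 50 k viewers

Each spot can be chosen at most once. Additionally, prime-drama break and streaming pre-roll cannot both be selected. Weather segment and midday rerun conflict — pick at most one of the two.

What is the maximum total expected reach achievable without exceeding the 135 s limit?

Best packing: morning-news A + local-news insert + prime-drama break — 135 s, 483 total.
Morning-news A + local-news insert + midday rerun + game-show break (133 s) also reaches 483 — a tie, but nothing goes higher.

483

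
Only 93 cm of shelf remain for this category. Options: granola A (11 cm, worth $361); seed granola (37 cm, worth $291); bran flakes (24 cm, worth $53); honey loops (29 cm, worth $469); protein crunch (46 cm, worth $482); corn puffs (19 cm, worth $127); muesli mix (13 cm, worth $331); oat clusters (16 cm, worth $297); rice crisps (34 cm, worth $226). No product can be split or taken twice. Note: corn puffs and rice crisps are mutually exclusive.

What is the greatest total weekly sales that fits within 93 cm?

1585

Granola A + honey loops + corn puffs + muesli mix + oat clusters uses 88 of the 93 cm and totals 1585.
Next best is granola A + bran flakes + honey loops + muesli mix + oat clusters at 1511 (93 cm) — short by 74.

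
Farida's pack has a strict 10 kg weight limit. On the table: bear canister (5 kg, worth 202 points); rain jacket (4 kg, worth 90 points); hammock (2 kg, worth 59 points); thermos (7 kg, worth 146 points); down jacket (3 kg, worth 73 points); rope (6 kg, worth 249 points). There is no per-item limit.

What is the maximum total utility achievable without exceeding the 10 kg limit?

404

Taking the top-ratio items first gives 2×hammock + rope for 367 (10 kg).
The 10 kg tied up in 2×hammock and rope is better spent on 2×bear canister — total rises to 404 (10 kg).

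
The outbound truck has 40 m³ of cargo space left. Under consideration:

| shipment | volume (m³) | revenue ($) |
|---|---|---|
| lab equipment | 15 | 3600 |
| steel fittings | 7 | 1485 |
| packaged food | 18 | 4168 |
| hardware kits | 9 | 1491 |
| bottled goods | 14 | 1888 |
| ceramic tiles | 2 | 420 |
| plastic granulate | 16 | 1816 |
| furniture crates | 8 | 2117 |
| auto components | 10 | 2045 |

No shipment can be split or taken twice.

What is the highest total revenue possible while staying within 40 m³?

Ranking by ratio (revenue/m³): furniture crates 264.62, lab equipment 240.00, packaged food 231.56, steel fittings 212.14.
The ratio heuristic lands on lab equipment + steel fittings + ceramic tiles + furniture crates (7622) but leaves 8 m³ idle.
Replace ceramic tiles and furniture crates with packaged food: the trade gains 1631 net, giving 9253 at 40 m³.
Every other selection either busts 40 m³ or fails to beat 9253.

9253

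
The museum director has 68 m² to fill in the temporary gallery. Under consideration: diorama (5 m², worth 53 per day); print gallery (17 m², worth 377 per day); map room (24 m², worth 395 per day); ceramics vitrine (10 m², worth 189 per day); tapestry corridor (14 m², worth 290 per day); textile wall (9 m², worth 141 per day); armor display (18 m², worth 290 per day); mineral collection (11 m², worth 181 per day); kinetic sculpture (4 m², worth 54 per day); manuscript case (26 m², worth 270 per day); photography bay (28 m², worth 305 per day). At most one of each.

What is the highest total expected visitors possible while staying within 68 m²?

1287

Density check — print gallery 22.18, tapestry corridor 20.71, ceramics vitrine 18.90 are the best per m².
Greedy by ratio would take print gallery + map room + ceramics vitrine + tapestry corridor: 65 m² used, total 1251.
The 24 m² tied up in map room is better spent on textile wall + armor display — total rises to 1287 (68 m²).
No other feasible combination exceeds 1287.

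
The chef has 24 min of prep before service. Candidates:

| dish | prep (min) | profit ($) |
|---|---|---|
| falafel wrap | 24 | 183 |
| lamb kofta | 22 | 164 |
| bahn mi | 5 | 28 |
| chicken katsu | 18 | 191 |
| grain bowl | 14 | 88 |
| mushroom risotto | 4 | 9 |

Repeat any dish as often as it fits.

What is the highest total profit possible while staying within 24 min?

219

Bahn mi + chicken katsu uses 23 of the 24 min and totals 219.
That's the maximum — no swap from here does better than 219.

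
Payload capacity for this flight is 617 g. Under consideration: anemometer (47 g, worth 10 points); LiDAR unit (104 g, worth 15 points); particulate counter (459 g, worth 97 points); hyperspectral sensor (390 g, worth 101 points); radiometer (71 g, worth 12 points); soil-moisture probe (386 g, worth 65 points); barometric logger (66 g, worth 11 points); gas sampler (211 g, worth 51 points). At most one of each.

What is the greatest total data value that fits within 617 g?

152

Hyperspectral sensor + gas sampler uses 601 of the 617 g and totals 152.
That's the maximum — no swap from here does better than 152.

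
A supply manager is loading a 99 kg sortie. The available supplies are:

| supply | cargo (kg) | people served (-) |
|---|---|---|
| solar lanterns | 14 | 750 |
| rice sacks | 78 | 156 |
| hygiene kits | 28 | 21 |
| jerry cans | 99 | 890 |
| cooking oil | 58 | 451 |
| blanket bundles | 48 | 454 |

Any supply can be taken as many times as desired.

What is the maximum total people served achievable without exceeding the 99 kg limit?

7×solar lanterns uses 98 of the 99 kg and totals 5250.
The spare 1 kg is too small for any remaining supply, and no exchange beats 5250.

5250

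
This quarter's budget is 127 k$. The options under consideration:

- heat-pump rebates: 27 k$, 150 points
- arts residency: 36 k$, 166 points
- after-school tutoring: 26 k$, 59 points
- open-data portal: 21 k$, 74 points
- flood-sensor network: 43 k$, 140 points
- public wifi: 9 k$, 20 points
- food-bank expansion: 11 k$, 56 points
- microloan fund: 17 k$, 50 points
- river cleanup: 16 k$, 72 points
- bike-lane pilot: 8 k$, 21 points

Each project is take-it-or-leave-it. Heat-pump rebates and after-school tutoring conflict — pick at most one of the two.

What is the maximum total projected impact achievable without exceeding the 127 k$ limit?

Best packing: heat-pump rebates + arts residency + open-data portal + food-bank expansion + river cleanup + bike-lane pilot — 119 k$, 539 total.
No other feasible combination exceeds 539.

539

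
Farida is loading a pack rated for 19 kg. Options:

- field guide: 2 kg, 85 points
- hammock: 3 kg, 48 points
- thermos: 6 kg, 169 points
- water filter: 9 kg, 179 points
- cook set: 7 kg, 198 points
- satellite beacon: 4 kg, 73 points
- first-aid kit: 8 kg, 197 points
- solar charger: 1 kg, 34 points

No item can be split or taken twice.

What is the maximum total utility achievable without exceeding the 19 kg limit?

Best packing: field guide + hammock + thermos + cook set + solar charger — 19 kg, 534 total.

534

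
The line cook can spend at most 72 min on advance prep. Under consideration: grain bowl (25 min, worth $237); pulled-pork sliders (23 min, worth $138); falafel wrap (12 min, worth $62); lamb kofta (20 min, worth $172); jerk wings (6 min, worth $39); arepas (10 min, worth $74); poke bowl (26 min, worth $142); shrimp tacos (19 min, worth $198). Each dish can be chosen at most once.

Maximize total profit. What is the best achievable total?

The ratio ordering already packs tightly: grain bowl + lamb kofta + jerk wings + shrimp tacos, 70 min, 646.

646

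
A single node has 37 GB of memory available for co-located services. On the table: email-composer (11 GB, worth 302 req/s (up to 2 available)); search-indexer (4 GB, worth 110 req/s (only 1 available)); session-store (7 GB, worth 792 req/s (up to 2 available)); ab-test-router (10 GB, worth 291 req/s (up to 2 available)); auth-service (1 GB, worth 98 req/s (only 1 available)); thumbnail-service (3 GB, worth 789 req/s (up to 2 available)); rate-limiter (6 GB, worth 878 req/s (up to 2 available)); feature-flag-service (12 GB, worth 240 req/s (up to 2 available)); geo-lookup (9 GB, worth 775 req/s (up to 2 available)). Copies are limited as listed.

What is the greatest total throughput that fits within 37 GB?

Ranking by ratio (throughput/GB): thumbnail-service 263.00, rate-limiter 146.33, session-store 113.14.
Search-indexer + 2×session-store + auth-service + 2×thumbnail-service + 2×rate-limiter uses 37 of the 37 GB and totals 5126.
Nothing else within 37 GB beats 5126.

5126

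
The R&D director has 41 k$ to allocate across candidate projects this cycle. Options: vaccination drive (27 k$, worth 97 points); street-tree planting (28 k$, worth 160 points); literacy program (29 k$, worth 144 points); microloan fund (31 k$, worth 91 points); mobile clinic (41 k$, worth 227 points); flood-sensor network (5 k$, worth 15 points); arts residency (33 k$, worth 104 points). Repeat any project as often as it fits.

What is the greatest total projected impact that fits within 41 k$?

227

The ratio heuristic lands on street-tree planting + 2×flood-sensor network (190) but leaves 3 k$ idle.
Replace street-tree planting and 2×flood-sensor network with mobile clinic: the trade gains 37 net, giving 227 at 41 k$.
Nothing else within 41 k$ beats 227.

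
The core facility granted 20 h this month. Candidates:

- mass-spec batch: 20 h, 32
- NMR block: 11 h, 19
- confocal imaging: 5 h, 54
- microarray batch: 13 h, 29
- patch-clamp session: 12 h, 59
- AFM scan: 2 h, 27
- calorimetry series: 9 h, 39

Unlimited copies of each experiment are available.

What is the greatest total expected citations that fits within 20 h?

270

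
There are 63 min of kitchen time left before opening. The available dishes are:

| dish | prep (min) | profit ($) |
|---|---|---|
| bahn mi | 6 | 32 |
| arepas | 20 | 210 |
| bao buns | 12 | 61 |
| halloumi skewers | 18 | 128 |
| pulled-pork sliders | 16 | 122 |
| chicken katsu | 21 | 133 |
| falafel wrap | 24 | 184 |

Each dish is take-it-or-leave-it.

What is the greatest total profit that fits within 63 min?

A density-first pass picks arepas + pulled-pork sliders + falafel wrap — 516 at 60 min.
Dropping pulled-pork sliders frees 16 min; slotting in halloumi skewers (18 min) lifts the total to 522 at 62 min.
The spare 1 min is too small for any remaining dish, and no exchange beats 522.

522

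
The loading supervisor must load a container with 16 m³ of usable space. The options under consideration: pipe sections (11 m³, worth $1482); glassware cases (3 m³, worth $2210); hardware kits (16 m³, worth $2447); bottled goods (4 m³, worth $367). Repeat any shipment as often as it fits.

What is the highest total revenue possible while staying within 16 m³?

Taking 5×glassware cases: 15 m³ used, 11050 in revenue.
The spare 1 m³ is too small for any remaining shipment, and no exchange beats 11050.

11050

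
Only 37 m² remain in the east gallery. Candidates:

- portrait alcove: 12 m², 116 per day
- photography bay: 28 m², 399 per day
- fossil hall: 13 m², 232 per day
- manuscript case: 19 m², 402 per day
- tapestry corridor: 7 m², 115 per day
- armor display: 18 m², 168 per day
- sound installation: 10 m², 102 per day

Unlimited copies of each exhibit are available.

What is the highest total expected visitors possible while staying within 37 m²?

The ratio ordering already packs tightly: fossil hall + manuscript case, 32 m², 634.
The spare 5 m² is too small for any remaining exhibit, and no exchange beats 634.

634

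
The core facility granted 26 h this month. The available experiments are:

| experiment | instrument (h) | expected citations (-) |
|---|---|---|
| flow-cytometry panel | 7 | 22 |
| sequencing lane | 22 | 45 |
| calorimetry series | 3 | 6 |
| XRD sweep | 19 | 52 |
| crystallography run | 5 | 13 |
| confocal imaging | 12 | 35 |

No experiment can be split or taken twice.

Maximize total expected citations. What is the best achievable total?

74

By expected citations per h: flow-cytometry panel 3.14, confocal imaging 2.92, XRD sweep 2.74 lead.
The ratio heuristic lands on flow-cytometry panel + crystallography run + confocal imaging (70) but leaves 2 h idle.
The 17 h tied up in crystallography run and confocal imaging is better spent on XRD sweep — total rises to 74 (26 h).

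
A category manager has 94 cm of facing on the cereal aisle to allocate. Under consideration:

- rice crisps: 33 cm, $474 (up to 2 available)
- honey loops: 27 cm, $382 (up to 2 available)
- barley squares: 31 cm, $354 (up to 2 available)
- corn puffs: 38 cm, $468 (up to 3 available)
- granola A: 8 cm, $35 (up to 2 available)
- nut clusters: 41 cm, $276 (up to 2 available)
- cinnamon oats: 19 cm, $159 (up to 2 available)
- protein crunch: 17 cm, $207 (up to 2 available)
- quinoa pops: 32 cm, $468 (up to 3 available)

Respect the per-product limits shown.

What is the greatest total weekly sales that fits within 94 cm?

1330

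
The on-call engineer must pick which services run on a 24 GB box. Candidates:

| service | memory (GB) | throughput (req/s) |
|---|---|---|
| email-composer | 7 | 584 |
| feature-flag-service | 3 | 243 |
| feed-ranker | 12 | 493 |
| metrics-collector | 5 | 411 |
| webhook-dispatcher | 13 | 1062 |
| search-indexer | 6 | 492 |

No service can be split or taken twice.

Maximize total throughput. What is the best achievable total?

The ratio heuristic lands on email-composer + feature-flag-service + metrics-collector + search-indexer (1730) but leaves 3 GB idle.
Dropping email-composer and feature-flag-service frees 10 GB; slotting in webhook-dispatcher (13 GB) lifts the total to 1965 at 24 GB.
Next best is email-composer + feature-flag-service + webhook-dispatcher at 1889 (23 GB) — short by 76.

1965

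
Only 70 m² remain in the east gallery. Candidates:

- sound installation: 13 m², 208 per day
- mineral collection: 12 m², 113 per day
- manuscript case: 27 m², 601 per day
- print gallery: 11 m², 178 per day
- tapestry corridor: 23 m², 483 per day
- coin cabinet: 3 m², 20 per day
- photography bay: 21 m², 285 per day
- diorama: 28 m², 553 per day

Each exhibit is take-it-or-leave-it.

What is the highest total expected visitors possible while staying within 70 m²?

1362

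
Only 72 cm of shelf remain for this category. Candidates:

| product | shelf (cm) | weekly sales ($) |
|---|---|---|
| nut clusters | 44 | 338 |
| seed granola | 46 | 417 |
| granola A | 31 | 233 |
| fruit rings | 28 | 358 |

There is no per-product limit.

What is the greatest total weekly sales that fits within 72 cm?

2×fruit rings uses 56 of the 72 cm and totals 716.

716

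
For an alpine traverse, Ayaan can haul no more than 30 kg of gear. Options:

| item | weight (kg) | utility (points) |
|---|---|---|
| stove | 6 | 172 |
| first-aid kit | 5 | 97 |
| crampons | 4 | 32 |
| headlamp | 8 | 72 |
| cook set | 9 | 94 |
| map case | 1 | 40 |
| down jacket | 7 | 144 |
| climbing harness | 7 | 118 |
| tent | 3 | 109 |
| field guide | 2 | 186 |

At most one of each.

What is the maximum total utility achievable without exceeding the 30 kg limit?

826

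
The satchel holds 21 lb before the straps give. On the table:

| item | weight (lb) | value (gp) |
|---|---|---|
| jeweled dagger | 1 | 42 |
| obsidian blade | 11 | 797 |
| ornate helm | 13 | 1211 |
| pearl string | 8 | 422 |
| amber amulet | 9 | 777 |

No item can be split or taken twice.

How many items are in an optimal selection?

2

The maximum value within 21 lb is 1633.
ornate helm + pearl string hits 1633 at 21 lb.
All optima have 2 items.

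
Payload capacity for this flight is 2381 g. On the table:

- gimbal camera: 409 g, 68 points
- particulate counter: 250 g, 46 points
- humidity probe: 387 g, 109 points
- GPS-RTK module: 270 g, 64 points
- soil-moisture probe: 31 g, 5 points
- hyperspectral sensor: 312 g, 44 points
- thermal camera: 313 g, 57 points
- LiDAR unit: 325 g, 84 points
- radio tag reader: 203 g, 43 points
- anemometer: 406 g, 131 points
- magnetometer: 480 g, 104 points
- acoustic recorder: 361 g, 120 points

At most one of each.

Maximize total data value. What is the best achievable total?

619

Taking the top-ratio sensors first gives humidity probe + GPS-RTK module + soil-moisture probe + LiDAR unit + anemometer + magnetometer + acoustic recorder for 617 (2260 g).
Dropping soil-moisture probe and magnetometer frees 511 g; slotting in gimbal camera + radio tag reader (612 g) lifts the total to 619 at 2361 g.
Next best is humidity probe + GPS-RTK module + soil-moisture probe + LiDAR unit + anemometer + magnetometer + acoustic recorder at 617 (2260 g) — short by 2.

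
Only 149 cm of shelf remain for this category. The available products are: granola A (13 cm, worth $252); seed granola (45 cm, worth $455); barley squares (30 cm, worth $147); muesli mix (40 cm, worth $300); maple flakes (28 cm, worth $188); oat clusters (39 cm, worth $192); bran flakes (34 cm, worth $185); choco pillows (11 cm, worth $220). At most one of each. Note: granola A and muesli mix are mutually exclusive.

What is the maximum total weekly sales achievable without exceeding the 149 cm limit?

1307

Best packing: granola A + seed granola + maple flakes + oat clusters + choco pillows — 136 cm, 1307 total.
No other feasible combination exceeds 1307.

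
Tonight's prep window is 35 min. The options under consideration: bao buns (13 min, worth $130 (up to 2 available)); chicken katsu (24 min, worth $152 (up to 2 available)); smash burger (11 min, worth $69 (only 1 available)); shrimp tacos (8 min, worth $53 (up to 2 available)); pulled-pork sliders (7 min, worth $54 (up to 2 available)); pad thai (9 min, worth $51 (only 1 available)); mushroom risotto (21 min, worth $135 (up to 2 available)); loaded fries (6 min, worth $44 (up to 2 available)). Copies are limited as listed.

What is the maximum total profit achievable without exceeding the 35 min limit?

Taking 2×bao buns + pulled-pork sliders: 33 min used, 314 in profit.

314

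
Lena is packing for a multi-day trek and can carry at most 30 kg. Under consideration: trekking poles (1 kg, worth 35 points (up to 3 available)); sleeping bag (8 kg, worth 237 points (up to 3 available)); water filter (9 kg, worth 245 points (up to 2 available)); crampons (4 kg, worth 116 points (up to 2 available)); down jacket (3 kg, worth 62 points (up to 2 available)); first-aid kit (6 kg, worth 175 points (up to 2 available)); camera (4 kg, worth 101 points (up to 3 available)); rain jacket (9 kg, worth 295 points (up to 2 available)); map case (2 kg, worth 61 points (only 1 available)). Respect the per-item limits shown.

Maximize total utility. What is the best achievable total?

The ratio heuristic lands on 3×trekking poles + first-aid kit + 2×rain jacket + map case (931) but leaves 1 kg idle.
Replace trekking poles and first-aid kit with sleeping bag: the trade gains 27 net, giving 958 at 30 kg.

958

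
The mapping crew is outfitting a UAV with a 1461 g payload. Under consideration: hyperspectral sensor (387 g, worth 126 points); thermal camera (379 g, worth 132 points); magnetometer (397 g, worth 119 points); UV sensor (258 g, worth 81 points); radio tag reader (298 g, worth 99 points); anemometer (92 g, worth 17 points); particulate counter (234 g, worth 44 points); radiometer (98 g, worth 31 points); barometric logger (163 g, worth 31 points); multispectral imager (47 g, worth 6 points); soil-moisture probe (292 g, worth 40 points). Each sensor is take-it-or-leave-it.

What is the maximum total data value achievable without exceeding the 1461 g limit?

476

Greedy by ratio would take hyperspectral sensor + thermal camera + UV sensor + radio tag reader + radiometer: 1420 g used, total 469.
Replace UV sensor and radiometer with magnetometer: the trade gains 7 net, giving 476 at 1461 g.
Nothing else within 1461 g beats 476.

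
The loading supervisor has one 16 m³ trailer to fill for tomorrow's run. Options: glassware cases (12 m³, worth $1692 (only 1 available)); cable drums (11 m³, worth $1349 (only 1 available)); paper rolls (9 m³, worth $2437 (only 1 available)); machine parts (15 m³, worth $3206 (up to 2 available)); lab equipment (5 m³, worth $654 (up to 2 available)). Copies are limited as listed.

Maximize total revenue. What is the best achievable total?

3206

By revenue per m³: paper rolls 270.78, machine parts 213.73, glassware cases 141.00, lab equipment 130.80 lead.
A density-first pass picks paper rolls + lab equipment — 3091 at 14 m³.
The 14 m³ tied up in paper rolls and lab equipment is better spent on machine parts — total rises to 3206 (15 m³).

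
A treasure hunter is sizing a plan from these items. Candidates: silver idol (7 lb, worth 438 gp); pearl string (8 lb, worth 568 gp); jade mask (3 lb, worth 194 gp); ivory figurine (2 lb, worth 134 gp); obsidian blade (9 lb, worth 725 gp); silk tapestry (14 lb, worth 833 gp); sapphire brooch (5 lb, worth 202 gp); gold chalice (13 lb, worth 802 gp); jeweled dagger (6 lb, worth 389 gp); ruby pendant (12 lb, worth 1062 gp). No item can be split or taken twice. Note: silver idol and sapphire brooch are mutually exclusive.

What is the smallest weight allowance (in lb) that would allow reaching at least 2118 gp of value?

27

Need the lightest bundle worth ≥ 2118.
obsidian blade + jeweled dagger + ruby pendant reaches 2176 using 27 lb.
No combination under 27 lb hits 2118.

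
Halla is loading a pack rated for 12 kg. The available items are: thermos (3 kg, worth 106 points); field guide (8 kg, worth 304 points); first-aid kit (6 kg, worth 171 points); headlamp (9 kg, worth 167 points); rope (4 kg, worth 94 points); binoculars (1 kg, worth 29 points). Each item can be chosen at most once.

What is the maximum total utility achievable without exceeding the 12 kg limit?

439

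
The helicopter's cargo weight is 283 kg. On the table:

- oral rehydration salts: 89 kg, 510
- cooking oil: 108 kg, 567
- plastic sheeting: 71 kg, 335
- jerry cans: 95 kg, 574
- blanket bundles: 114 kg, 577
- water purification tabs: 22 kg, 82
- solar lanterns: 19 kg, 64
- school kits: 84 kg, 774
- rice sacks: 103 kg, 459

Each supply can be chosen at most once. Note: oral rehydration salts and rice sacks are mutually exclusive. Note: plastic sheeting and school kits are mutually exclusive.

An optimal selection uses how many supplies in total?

Best achievable people served is 1858.
One optimal bundle: oral rehydration salts + jerry cans + school kits (268 kg).
All optima have 3 supplies.

3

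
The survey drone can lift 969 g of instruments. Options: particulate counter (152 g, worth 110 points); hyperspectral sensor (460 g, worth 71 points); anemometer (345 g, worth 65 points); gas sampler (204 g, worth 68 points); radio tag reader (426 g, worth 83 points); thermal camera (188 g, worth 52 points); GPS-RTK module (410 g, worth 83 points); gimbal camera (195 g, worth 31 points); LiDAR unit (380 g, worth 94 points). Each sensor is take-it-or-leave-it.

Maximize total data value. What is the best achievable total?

Taking particulate counter + gas sampler + thermal camera + LiDAR unit: 924 g used, 324 in data value.
The spare 45 g is too small for any remaining sensor, and no exchange beats 324.

324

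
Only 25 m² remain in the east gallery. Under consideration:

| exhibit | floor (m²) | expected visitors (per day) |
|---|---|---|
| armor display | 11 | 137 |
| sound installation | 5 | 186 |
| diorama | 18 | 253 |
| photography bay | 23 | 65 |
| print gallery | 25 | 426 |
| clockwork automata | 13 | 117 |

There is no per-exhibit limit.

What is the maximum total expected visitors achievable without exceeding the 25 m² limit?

930

Taking 5×sound installation: 25 m² used, 930 in expected visitors.
That's the maximum — no swap from here does better than 930.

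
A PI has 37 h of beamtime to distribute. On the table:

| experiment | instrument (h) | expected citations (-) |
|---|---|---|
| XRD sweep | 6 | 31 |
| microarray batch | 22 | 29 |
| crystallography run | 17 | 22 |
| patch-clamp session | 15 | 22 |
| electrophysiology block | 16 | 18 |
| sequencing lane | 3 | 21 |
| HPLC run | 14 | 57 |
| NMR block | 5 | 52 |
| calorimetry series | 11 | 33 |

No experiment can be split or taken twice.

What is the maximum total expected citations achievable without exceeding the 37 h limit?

The ratio heuristic lands on XRD sweep + sequencing lane + HPLC run + NMR block (161) but leaves 9 h idle.
The 3 h tied up in sequencing lane is better spent on calorimetry series — total rises to 173 (36 h).
No other feasible combination exceeds 173.

173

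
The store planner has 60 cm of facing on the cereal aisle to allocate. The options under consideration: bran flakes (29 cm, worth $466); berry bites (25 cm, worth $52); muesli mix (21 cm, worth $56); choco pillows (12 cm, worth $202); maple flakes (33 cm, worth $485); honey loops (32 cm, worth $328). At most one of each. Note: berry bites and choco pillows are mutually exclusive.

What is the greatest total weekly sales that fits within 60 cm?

Ranking by ratio (weekly sales/cm): choco pillows 16.83, bran flakes 16.07, maple flakes 14.70.
A density-first pass picks bran flakes + choco pillows — 668 at 41 cm.
Dropping bran flakes frees 29 cm; slotting in maple flakes (33 cm) lifts the total to 687 at 45 cm.
The closest alternative, bran flakes + choco pillows, reaches only 668.

687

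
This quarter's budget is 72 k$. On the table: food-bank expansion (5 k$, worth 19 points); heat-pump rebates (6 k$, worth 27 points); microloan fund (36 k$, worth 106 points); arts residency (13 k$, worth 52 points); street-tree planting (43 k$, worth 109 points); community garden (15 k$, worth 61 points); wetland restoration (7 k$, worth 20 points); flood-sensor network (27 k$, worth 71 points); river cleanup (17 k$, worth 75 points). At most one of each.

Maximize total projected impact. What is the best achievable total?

260

Density check — heat-pump rebates 4.50, river cleanup 4.41, community garden 4.07, arts residency 4.00 are the best per k$.
Taking the top-ratio projects first gives food-bank expansion + heat-pump rebates + arts residency + community garden + wetland restoration + river cleanup for 254 (63 k$).
The 27 k$ tied up in food-bank expansion and community garden and wetland restoration is better spent on microloan fund — total rises to 260 (72 k$).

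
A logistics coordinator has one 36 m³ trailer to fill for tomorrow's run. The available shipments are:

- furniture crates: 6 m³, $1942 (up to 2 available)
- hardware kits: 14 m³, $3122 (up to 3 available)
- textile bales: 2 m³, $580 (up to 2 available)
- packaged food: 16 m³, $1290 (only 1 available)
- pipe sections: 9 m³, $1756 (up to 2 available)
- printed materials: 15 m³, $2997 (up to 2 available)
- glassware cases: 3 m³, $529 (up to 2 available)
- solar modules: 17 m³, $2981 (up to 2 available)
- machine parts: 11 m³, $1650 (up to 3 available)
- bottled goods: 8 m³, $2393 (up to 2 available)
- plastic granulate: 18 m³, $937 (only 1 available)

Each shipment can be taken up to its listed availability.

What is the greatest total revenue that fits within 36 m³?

Taking 2×furniture crates + 2×textile bales + glassware cases + 2×bottled goods: 35 m³ used, 10359 in revenue.
The spare 1 m³ is too small for any remaining shipment, and no exchange beats 10359.

10359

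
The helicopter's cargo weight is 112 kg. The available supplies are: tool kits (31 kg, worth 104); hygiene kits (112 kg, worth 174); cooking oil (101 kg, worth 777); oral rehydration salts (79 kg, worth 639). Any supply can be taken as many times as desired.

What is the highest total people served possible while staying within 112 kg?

Density check — oral rehydration salts 8.09, cooking oil 7.69, tool kits 3.35, hygiene kits 1.55 are the best per kg.
A density-first pass picks tool kits + oral rehydration salts — 743 at 110 kg.
The 110 kg tied up in tool kits and oral rehydration salts is better spent on cooking oil — total rises to 777 (101 kg).
Nothing else within 112 kg beats 777.

777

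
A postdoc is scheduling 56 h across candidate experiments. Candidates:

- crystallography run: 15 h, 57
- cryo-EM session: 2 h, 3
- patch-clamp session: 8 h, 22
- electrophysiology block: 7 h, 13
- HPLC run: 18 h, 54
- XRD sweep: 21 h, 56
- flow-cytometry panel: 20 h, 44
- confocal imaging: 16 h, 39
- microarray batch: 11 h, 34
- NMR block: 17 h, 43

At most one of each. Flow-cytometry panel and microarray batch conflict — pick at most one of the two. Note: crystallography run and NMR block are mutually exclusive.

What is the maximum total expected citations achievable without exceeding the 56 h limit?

170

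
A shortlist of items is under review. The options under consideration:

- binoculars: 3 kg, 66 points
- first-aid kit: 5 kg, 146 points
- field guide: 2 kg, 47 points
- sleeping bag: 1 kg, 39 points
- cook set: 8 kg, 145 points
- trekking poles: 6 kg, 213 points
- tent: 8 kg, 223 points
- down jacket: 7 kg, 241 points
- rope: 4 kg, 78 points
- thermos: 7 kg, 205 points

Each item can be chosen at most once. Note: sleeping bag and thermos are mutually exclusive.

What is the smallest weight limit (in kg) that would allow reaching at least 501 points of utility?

15

Look for the lowest-weight combination reaching 501.
field guide + trekking poles + down jacket: 501 utility at 15 kg.
Any bundle with less than 15 kg falls short of 501.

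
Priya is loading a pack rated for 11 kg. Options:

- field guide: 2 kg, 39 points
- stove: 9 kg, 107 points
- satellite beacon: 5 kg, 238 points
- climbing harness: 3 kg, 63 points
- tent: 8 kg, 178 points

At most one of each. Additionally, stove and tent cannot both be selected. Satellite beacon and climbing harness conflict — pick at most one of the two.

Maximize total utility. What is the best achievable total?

Best packing: field guide + satellite beacon — 7 kg, 277 total.

277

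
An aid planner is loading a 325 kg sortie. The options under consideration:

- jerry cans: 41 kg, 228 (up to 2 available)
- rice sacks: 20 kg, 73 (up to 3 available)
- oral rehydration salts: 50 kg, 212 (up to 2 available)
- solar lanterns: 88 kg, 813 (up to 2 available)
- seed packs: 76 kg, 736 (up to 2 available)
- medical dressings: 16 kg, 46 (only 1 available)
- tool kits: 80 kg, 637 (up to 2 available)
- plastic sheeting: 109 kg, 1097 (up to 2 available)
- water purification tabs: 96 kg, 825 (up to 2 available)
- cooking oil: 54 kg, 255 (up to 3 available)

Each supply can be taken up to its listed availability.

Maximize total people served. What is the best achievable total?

3053

The ratio heuristic lands on rice sacks + seed packs + 2×plastic sheeting (3003) but leaves 11 kg idle.
Replace rice sacks and seed packs with solar lanterns + medical dressings: the trade gains 50 net, giving 3053 at 322 kg.
Nothing else within 325 kg beats 3053.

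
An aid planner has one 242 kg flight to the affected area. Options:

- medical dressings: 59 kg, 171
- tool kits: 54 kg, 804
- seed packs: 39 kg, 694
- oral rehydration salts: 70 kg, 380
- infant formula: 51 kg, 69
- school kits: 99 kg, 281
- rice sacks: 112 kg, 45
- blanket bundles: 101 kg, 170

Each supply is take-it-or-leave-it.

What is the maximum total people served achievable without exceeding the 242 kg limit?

2049

By people served per kg: seed packs 17.79, tool kits 14.89, oral rehydration salts 5.43 lead.
Best packing: medical dressings + tool kits + seed packs + oral rehydration salts — 222 kg, 2049 total.
Runner-up tool kits + seed packs + oral rehydration salts + infant formula tops out at 1947.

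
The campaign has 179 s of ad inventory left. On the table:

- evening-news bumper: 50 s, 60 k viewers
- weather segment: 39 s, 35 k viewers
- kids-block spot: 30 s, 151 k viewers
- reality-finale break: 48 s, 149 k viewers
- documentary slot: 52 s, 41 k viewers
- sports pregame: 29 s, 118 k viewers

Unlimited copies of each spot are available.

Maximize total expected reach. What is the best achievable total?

873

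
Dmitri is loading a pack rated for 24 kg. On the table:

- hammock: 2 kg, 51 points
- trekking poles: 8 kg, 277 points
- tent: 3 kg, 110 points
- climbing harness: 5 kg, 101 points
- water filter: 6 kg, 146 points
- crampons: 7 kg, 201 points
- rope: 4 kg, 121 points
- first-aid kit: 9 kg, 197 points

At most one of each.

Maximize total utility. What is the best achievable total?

760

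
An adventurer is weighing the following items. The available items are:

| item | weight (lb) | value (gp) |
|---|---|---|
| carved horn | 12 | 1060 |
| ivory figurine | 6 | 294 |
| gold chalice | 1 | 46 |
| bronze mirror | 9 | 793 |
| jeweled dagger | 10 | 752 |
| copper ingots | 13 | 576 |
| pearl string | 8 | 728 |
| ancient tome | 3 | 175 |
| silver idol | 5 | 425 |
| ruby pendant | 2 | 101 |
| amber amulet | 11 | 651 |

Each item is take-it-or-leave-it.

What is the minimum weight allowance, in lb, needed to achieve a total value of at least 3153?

37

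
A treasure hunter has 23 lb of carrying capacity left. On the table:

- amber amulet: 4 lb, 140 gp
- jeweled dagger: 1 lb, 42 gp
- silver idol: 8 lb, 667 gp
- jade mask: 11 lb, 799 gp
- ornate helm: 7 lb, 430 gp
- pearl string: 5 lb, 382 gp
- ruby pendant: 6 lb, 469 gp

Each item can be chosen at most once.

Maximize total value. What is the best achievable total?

Taking the top-ratio items first gives jeweled dagger + silver idol + pearl string + ruby pendant for 1560 (20 lb).
Replace silver idol with jade mask: the trade gains 132 net, giving 1692 at 23 lb.

1692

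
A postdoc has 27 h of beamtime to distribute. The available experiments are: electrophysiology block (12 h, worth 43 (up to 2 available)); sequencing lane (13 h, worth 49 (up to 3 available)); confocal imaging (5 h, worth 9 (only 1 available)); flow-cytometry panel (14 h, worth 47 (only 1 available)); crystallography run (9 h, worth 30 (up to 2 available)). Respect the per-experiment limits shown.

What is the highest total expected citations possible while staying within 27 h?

98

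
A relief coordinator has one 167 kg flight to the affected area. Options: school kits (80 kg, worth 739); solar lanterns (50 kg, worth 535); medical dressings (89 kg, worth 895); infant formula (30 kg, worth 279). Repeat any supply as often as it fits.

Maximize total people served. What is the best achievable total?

The ratio heuristic lands on 3×solar lanterns (1605) but leaves 17 kg idle.
Dropping solar lanterns frees 50 kg; slotting in 2×infant formula (60 kg) lifts the total to 1628 at 160 kg.
Every other selection either busts 167 kg or fails to beat 1628.

1628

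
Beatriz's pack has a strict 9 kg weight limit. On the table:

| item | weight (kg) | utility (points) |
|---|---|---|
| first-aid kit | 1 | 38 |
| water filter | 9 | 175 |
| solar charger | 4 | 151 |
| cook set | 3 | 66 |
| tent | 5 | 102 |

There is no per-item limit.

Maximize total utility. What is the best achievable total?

Ranking by ratio (utility/kg): first-aid kit 38.00, solar charger 37.75, cook set 22.00.
The ratio ordering already packs tightly: 9×first-aid kit, 9 kg, 342.
No other feasible combination exceeds 342.

342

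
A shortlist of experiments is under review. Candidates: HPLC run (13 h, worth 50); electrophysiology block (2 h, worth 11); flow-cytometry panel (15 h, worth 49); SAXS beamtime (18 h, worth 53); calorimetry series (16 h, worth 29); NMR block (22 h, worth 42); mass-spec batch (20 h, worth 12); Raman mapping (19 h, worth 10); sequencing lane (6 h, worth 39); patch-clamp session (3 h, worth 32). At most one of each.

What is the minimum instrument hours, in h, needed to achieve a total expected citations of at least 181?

Look for the lowest-instrument combination reaching 181.
Taking HPLC run + electrophysiology block + flow-cytometry panel + sequencing lane + patch-clamp session gives 181 (≥ 181) for 39 h.
No combination under 39 h hits 181.

39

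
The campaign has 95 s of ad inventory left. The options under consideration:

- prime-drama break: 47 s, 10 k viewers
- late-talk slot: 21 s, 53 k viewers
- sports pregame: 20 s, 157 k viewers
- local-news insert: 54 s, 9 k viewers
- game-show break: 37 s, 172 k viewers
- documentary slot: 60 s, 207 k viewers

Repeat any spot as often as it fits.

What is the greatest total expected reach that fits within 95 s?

628

4×sports pregame uses 80 of the 95 s and totals 628.
Every other selection either busts 95 s or fails to beat 628.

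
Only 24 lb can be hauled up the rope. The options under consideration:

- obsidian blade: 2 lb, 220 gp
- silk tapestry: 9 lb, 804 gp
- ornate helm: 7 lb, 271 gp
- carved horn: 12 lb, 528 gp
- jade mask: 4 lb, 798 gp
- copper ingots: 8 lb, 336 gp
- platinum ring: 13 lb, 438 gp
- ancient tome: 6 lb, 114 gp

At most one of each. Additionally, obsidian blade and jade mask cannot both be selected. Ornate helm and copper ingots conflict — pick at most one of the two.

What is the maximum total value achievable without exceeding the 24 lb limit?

1938

Density check — jade mask 199.50, obsidian blade 110.00, silk tapestry 89.33 are the best per lb.
Best packing: silk tapestry + jade mask + copper ingots — 21 lb, 1938 total.
Runner-up silk tapestry + ornate helm + jade mask tops out at 1873.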